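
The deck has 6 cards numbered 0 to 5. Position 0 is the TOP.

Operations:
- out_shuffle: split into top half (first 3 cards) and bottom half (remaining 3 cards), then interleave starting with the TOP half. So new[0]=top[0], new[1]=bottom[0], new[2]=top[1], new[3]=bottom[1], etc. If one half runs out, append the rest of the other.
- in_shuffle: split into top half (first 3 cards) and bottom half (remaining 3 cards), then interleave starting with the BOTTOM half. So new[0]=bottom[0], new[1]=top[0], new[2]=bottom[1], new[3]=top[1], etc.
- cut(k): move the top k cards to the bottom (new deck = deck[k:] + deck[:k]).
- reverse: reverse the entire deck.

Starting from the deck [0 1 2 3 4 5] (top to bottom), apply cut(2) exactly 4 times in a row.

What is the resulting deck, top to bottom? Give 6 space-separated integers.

Answer: 2 3 4 5 0 1

Derivation:
After op 1 (cut(2)): [2 3 4 5 0 1]
After op 2 (cut(2)): [4 5 0 1 2 3]
After op 3 (cut(2)): [0 1 2 3 4 5]
After op 4 (cut(2)): [2 3 4 5 0 1]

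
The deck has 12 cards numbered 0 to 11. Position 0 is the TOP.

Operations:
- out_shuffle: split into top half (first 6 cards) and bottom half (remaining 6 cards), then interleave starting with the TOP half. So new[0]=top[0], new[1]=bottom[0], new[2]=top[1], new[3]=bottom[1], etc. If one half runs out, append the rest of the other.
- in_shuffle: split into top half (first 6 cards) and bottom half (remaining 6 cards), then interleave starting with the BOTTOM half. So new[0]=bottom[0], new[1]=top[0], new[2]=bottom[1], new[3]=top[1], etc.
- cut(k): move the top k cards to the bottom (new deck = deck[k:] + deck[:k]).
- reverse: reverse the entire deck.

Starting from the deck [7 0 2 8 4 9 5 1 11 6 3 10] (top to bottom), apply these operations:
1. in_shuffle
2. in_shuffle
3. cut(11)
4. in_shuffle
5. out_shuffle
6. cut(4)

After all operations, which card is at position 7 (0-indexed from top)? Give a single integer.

Answer: 3

Derivation:
After op 1 (in_shuffle): [5 7 1 0 11 2 6 8 3 4 10 9]
After op 2 (in_shuffle): [6 5 8 7 3 1 4 0 10 11 9 2]
After op 3 (cut(11)): [2 6 5 8 7 3 1 4 0 10 11 9]
After op 4 (in_shuffle): [1 2 4 6 0 5 10 8 11 7 9 3]
After op 5 (out_shuffle): [1 10 2 8 4 11 6 7 0 9 5 3]
After op 6 (cut(4)): [4 11 6 7 0 9 5 3 1 10 2 8]
Position 7: card 3.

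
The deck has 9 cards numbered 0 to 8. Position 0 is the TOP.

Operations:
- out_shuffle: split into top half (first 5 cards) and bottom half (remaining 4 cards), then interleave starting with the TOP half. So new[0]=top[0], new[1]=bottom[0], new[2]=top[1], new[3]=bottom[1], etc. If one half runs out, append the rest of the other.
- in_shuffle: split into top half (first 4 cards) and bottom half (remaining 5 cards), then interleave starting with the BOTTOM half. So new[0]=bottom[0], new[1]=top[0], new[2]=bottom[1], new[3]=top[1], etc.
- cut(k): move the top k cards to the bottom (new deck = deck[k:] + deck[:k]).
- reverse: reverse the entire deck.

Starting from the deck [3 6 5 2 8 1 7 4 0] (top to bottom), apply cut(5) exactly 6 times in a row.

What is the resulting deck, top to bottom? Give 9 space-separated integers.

Answer: 2 8 1 7 4 0 3 6 5

Derivation:
After op 1 (cut(5)): [1 7 4 0 3 6 5 2 8]
After op 2 (cut(5)): [6 5 2 8 1 7 4 0 3]
After op 3 (cut(5)): [7 4 0 3 6 5 2 8 1]
After op 4 (cut(5)): [5 2 8 1 7 4 0 3 6]
After op 5 (cut(5)): [4 0 3 6 5 2 8 1 7]
After op 6 (cut(5)): [2 8 1 7 4 0 3 6 5]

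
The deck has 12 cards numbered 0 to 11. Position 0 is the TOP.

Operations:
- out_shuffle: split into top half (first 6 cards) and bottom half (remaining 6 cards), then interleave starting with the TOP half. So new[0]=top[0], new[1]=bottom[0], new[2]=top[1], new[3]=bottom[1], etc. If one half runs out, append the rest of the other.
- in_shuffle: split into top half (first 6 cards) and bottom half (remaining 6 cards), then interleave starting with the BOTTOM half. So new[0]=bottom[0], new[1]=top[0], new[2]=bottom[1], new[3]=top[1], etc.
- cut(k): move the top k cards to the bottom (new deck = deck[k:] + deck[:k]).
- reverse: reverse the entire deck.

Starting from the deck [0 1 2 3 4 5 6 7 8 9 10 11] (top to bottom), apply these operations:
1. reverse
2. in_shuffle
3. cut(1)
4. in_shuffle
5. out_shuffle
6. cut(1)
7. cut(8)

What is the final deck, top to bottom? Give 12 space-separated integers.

Answer: 5 10 2 8 0 11 3 1 6 4 9 7

Derivation:
After op 1 (reverse): [11 10 9 8 7 6 5 4 3 2 1 0]
After op 2 (in_shuffle): [5 11 4 10 3 9 2 8 1 7 0 6]
After op 3 (cut(1)): [11 4 10 3 9 2 8 1 7 0 6 5]
After op 4 (in_shuffle): [8 11 1 4 7 10 0 3 6 9 5 2]
After op 5 (out_shuffle): [8 0 11 3 1 6 4 9 7 5 10 2]
After op 6 (cut(1)): [0 11 3 1 6 4 9 7 5 10 2 8]
After op 7 (cut(8)): [5 10 2 8 0 11 3 1 6 4 9 7]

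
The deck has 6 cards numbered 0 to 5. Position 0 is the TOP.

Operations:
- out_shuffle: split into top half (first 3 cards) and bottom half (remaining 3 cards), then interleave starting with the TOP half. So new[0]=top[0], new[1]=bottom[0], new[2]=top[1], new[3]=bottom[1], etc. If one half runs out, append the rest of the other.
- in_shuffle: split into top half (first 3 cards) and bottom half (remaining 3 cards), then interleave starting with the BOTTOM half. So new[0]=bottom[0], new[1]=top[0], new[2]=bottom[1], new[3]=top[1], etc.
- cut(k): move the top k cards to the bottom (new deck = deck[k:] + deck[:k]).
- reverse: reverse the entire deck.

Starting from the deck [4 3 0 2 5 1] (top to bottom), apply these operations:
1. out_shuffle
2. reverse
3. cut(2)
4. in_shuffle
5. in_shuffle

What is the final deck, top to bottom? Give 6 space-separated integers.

Answer: 3 4 0 5 2 1

Derivation:
After op 1 (out_shuffle): [4 2 3 5 0 1]
After op 2 (reverse): [1 0 5 3 2 4]
After op 3 (cut(2)): [5 3 2 4 1 0]
After op 4 (in_shuffle): [4 5 1 3 0 2]
After op 5 (in_shuffle): [3 4 0 5 2 1]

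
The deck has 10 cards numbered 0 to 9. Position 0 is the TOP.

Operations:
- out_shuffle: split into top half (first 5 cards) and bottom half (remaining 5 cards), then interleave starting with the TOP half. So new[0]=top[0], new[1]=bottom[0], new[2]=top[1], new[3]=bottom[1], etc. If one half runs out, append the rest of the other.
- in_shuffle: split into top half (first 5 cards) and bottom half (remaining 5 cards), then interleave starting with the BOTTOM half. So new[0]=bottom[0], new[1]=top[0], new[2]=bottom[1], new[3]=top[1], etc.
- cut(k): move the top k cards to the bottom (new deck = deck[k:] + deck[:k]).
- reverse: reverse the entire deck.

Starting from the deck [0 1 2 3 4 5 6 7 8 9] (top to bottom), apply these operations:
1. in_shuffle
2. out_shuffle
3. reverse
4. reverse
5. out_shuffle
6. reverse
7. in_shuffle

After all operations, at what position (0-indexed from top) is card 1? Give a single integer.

After op 1 (in_shuffle): [5 0 6 1 7 2 8 3 9 4]
After op 2 (out_shuffle): [5 2 0 8 6 3 1 9 7 4]
After op 3 (reverse): [4 7 9 1 3 6 8 0 2 5]
After op 4 (reverse): [5 2 0 8 6 3 1 9 7 4]
After op 5 (out_shuffle): [5 3 2 1 0 9 8 7 6 4]
After op 6 (reverse): [4 6 7 8 9 0 1 2 3 5]
After op 7 (in_shuffle): [0 4 1 6 2 7 3 8 5 9]
Card 1 is at position 2.

Answer: 2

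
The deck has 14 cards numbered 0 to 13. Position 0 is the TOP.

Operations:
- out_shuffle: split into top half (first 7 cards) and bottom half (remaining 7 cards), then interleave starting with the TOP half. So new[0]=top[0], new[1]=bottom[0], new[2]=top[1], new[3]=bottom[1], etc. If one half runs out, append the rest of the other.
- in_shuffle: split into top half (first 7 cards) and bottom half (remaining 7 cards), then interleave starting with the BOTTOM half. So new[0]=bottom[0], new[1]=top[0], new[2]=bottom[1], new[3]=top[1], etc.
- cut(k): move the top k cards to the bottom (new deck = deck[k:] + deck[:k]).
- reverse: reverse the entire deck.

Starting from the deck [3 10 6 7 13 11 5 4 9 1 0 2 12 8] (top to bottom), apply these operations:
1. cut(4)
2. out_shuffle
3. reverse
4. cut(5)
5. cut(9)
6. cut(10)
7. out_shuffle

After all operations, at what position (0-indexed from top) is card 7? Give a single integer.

Answer: 8

Derivation:
After op 1 (cut(4)): [13 11 5 4 9 1 0 2 12 8 3 10 6 7]
After op 2 (out_shuffle): [13 2 11 12 5 8 4 3 9 10 1 6 0 7]
After op 3 (reverse): [7 0 6 1 10 9 3 4 8 5 12 11 2 13]
After op 4 (cut(5)): [9 3 4 8 5 12 11 2 13 7 0 6 1 10]
After op 5 (cut(9)): [7 0 6 1 10 9 3 4 8 5 12 11 2 13]
After op 6 (cut(10)): [12 11 2 13 7 0 6 1 10 9 3 4 8 5]
After op 7 (out_shuffle): [12 1 11 10 2 9 13 3 7 4 0 8 6 5]
Card 7 is at position 8.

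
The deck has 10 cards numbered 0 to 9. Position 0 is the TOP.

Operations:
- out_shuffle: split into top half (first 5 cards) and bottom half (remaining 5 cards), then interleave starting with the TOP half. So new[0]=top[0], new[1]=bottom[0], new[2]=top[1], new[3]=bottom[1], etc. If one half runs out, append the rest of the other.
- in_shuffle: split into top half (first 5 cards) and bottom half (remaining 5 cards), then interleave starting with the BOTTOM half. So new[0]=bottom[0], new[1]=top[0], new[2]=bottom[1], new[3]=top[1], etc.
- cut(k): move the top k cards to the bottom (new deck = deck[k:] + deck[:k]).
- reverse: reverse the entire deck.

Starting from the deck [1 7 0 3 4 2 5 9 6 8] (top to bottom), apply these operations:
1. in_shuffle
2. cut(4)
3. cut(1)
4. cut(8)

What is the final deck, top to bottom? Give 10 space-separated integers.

After op 1 (in_shuffle): [2 1 5 7 9 0 6 3 8 4]
After op 2 (cut(4)): [9 0 6 3 8 4 2 1 5 7]
After op 3 (cut(1)): [0 6 3 8 4 2 1 5 7 9]
After op 4 (cut(8)): [7 9 0 6 3 8 4 2 1 5]

Answer: 7 9 0 6 3 8 4 2 1 5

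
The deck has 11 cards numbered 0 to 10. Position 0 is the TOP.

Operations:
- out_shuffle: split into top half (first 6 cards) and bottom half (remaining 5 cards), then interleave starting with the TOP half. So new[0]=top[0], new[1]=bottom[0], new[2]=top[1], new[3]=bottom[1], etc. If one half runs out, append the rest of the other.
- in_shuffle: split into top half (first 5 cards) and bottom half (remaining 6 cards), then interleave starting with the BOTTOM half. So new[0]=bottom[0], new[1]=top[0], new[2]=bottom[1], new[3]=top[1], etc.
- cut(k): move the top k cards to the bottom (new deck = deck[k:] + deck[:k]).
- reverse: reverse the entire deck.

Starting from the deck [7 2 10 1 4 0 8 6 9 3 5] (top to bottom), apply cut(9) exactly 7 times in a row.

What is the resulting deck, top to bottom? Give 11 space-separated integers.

Answer: 9 3 5 7 2 10 1 4 0 8 6

Derivation:
After op 1 (cut(9)): [3 5 7 2 10 1 4 0 8 6 9]
After op 2 (cut(9)): [6 9 3 5 7 2 10 1 4 0 8]
After op 3 (cut(9)): [0 8 6 9 3 5 7 2 10 1 4]
After op 4 (cut(9)): [1 4 0 8 6 9 3 5 7 2 10]
After op 5 (cut(9)): [2 10 1 4 0 8 6 9 3 5 7]
After op 6 (cut(9)): [5 7 2 10 1 4 0 8 6 9 3]
After op 7 (cut(9)): [9 3 5 7 2 10 1 4 0 8 6]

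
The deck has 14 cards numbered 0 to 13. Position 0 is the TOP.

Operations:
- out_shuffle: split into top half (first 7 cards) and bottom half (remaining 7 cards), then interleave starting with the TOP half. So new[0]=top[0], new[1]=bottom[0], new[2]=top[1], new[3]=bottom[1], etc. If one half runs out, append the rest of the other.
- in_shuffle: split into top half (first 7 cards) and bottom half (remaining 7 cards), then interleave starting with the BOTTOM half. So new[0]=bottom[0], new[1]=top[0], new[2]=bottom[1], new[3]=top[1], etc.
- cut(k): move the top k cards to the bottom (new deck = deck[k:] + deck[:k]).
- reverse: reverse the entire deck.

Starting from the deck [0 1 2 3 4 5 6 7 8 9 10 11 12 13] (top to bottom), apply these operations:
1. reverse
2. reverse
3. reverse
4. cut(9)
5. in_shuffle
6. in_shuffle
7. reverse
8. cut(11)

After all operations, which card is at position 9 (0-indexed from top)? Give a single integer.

Answer: 3

Derivation:
After op 1 (reverse): [13 12 11 10 9 8 7 6 5 4 3 2 1 0]
After op 2 (reverse): [0 1 2 3 4 5 6 7 8 9 10 11 12 13]
After op 3 (reverse): [13 12 11 10 9 8 7 6 5 4 3 2 1 0]
After op 4 (cut(9)): [4 3 2 1 0 13 12 11 10 9 8 7 6 5]
After op 5 (in_shuffle): [11 4 10 3 9 2 8 1 7 0 6 13 5 12]
After op 6 (in_shuffle): [1 11 7 4 0 10 6 3 13 9 5 2 12 8]
After op 7 (reverse): [8 12 2 5 9 13 3 6 10 0 4 7 11 1]
After op 8 (cut(11)): [7 11 1 8 12 2 5 9 13 3 6 10 0 4]
Position 9: card 3.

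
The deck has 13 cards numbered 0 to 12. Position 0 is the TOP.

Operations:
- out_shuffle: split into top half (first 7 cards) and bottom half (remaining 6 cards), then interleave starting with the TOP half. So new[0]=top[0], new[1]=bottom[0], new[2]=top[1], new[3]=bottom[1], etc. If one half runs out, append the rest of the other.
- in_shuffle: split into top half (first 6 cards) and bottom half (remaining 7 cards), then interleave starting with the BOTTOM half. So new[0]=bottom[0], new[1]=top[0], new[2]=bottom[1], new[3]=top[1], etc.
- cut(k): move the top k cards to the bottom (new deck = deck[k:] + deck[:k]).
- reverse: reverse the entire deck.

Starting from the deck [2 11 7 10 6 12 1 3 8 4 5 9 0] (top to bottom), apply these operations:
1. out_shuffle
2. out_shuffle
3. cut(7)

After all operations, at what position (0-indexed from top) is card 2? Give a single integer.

After op 1 (out_shuffle): [2 3 11 8 7 4 10 5 6 9 12 0 1]
After op 2 (out_shuffle): [2 5 3 6 11 9 8 12 7 0 4 1 10]
After op 3 (cut(7)): [12 7 0 4 1 10 2 5 3 6 11 9 8]
Card 2 is at position 6.

Answer: 6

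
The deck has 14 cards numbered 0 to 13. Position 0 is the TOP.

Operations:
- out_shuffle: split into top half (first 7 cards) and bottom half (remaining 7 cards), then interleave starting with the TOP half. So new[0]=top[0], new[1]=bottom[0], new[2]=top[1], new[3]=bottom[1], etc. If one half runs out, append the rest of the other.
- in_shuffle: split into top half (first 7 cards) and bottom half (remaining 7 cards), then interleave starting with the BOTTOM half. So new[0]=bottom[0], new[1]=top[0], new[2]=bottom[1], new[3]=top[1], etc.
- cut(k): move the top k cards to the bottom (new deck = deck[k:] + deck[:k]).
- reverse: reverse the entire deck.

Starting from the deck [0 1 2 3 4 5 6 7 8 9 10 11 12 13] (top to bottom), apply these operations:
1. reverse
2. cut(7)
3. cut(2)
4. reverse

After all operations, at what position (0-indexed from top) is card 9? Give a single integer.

Answer: 4

Derivation:
After op 1 (reverse): [13 12 11 10 9 8 7 6 5 4 3 2 1 0]
After op 2 (cut(7)): [6 5 4 3 2 1 0 13 12 11 10 9 8 7]
After op 3 (cut(2)): [4 3 2 1 0 13 12 11 10 9 8 7 6 5]
After op 4 (reverse): [5 6 7 8 9 10 11 12 13 0 1 2 3 4]
Card 9 is at position 4.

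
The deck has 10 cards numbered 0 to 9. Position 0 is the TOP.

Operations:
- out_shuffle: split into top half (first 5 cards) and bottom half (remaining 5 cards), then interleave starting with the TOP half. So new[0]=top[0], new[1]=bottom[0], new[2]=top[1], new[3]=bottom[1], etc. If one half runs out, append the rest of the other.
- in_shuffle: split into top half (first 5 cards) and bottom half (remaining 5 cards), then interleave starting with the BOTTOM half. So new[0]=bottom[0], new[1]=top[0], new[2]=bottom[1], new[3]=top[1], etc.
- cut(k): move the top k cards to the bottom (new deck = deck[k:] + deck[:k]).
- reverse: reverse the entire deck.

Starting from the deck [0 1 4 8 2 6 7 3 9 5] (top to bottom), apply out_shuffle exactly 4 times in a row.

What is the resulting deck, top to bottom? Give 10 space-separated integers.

After op 1 (out_shuffle): [0 6 1 7 4 3 8 9 2 5]
After op 2 (out_shuffle): [0 3 6 8 1 9 7 2 4 5]
After op 3 (out_shuffle): [0 9 3 7 6 2 8 4 1 5]
After op 4 (out_shuffle): [0 2 9 8 3 4 7 1 6 5]

Answer: 0 2 9 8 3 4 7 1 6 5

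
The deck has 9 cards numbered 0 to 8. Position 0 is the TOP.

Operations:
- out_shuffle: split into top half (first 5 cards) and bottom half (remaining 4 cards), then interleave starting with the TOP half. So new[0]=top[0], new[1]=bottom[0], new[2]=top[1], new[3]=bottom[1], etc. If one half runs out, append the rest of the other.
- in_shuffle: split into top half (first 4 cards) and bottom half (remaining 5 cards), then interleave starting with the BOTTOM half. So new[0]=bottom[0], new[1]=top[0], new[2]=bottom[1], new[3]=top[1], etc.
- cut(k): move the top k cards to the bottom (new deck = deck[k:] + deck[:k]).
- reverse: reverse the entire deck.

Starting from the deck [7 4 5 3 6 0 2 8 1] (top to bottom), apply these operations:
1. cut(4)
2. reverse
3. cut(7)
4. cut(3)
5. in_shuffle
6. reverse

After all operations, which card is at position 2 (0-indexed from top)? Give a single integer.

After op 1 (cut(4)): [6 0 2 8 1 7 4 5 3]
After op 2 (reverse): [3 5 4 7 1 8 2 0 6]
After op 3 (cut(7)): [0 6 3 5 4 7 1 8 2]
After op 4 (cut(3)): [5 4 7 1 8 2 0 6 3]
After op 5 (in_shuffle): [8 5 2 4 0 7 6 1 3]
After op 6 (reverse): [3 1 6 7 0 4 2 5 8]
Position 2: card 6.

Answer: 6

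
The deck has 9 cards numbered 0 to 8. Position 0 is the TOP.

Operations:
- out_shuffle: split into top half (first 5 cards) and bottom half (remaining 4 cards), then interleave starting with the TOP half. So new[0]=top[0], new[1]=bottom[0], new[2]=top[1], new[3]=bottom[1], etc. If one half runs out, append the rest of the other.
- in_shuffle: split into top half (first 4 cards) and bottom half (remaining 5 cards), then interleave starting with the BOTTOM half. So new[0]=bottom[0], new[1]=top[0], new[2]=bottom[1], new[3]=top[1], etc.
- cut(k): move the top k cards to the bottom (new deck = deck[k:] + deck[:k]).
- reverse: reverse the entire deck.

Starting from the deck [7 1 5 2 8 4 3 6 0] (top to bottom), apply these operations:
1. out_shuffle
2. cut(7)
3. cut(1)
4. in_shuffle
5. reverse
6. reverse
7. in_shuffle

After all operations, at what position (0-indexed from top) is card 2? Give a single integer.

Answer: 4

Derivation:
After op 1 (out_shuffle): [7 4 1 3 5 6 2 0 8]
After op 2 (cut(7)): [0 8 7 4 1 3 5 6 2]
After op 3 (cut(1)): [8 7 4 1 3 5 6 2 0]
After op 4 (in_shuffle): [3 8 5 7 6 4 2 1 0]
After op 5 (reverse): [0 1 2 4 6 7 5 8 3]
After op 6 (reverse): [3 8 5 7 6 4 2 1 0]
After op 7 (in_shuffle): [6 3 4 8 2 5 1 7 0]
Card 2 is at position 4.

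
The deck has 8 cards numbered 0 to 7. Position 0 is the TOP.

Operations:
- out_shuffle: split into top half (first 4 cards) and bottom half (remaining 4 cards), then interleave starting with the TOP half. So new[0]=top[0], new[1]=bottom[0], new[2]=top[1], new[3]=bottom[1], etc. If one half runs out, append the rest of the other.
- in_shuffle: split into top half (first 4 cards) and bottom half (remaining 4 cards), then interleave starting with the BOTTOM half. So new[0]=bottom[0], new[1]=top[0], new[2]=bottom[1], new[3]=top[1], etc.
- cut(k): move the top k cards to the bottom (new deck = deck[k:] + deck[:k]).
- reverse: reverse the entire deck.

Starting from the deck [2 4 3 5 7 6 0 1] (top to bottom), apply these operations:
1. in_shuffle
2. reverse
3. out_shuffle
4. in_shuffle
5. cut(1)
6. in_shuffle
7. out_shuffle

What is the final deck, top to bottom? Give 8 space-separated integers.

Answer: 1 6 5 4 7 3 2 0

Derivation:
After op 1 (in_shuffle): [7 2 6 4 0 3 1 5]
After op 2 (reverse): [5 1 3 0 4 6 2 7]
After op 3 (out_shuffle): [5 4 1 6 3 2 0 7]
After op 4 (in_shuffle): [3 5 2 4 0 1 7 6]
After op 5 (cut(1)): [5 2 4 0 1 7 6 3]
After op 6 (in_shuffle): [1 5 7 2 6 4 3 0]
After op 7 (out_shuffle): [1 6 5 4 7 3 2 0]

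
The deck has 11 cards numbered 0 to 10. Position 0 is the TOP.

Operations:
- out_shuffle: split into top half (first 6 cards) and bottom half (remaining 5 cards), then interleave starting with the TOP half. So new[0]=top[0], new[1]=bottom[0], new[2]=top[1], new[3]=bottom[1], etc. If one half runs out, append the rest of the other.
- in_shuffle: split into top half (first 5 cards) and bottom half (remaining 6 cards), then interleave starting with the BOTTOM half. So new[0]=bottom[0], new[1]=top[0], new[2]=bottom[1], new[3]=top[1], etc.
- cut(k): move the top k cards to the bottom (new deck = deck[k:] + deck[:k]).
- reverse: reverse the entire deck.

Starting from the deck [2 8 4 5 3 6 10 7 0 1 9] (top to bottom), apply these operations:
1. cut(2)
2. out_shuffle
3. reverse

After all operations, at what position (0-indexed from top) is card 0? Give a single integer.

Answer: 9

Derivation:
After op 1 (cut(2)): [4 5 3 6 10 7 0 1 9 2 8]
After op 2 (out_shuffle): [4 0 5 1 3 9 6 2 10 8 7]
After op 3 (reverse): [7 8 10 2 6 9 3 1 5 0 4]
Card 0 is at position 9.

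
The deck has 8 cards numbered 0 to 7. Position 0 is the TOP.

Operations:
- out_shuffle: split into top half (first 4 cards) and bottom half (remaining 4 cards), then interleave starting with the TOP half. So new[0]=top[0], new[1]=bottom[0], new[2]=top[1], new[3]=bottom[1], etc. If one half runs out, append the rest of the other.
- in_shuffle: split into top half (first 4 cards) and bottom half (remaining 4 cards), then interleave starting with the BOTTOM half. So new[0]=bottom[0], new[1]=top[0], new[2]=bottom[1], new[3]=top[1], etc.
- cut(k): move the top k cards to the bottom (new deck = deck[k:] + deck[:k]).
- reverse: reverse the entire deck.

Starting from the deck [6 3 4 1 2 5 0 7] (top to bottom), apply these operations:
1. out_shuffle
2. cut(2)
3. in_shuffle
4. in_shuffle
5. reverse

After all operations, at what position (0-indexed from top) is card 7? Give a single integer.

Answer: 2

Derivation:
After op 1 (out_shuffle): [6 2 3 5 4 0 1 7]
After op 2 (cut(2)): [3 5 4 0 1 7 6 2]
After op 3 (in_shuffle): [1 3 7 5 6 4 2 0]
After op 4 (in_shuffle): [6 1 4 3 2 7 0 5]
After op 5 (reverse): [5 0 7 2 3 4 1 6]
Card 7 is at position 2.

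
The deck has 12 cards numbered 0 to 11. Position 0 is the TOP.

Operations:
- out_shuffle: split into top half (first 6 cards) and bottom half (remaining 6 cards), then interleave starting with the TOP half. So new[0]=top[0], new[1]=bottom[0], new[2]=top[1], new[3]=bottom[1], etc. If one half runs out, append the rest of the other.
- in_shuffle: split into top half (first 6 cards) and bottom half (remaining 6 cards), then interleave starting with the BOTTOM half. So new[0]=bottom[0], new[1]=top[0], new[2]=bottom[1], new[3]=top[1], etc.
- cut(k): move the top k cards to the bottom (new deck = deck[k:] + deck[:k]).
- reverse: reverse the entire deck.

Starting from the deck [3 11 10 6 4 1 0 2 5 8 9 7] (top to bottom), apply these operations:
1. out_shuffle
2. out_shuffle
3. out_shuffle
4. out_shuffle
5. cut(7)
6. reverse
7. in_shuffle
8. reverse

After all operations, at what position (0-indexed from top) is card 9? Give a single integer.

After op 1 (out_shuffle): [3 0 11 2 10 5 6 8 4 9 1 7]
After op 2 (out_shuffle): [3 6 0 8 11 4 2 9 10 1 5 7]
After op 3 (out_shuffle): [3 2 6 9 0 10 8 1 11 5 4 7]
After op 4 (out_shuffle): [3 8 2 1 6 11 9 5 0 4 10 7]
After op 5 (cut(7)): [5 0 4 10 7 3 8 2 1 6 11 9]
After op 6 (reverse): [9 11 6 1 2 8 3 7 10 4 0 5]
After op 7 (in_shuffle): [3 9 7 11 10 6 4 1 0 2 5 8]
After op 8 (reverse): [8 5 2 0 1 4 6 10 11 7 9 3]
Card 9 is at position 10.

Answer: 10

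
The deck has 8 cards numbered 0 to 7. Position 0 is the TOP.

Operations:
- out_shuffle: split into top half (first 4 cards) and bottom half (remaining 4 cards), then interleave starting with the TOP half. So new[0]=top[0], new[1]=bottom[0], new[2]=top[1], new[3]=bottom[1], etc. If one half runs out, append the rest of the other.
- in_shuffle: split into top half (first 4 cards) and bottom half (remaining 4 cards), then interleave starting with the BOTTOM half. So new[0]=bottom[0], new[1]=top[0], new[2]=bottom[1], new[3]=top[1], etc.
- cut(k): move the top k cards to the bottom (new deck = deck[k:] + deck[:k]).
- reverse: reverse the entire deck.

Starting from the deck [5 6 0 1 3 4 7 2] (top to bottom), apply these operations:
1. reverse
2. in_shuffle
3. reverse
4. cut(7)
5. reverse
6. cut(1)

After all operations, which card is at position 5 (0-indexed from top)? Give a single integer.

After op 1 (reverse): [2 7 4 3 1 0 6 5]
After op 2 (in_shuffle): [1 2 0 7 6 4 5 3]
After op 3 (reverse): [3 5 4 6 7 0 2 1]
After op 4 (cut(7)): [1 3 5 4 6 7 0 2]
After op 5 (reverse): [2 0 7 6 4 5 3 1]
After op 6 (cut(1)): [0 7 6 4 5 3 1 2]
Position 5: card 3.

Answer: 3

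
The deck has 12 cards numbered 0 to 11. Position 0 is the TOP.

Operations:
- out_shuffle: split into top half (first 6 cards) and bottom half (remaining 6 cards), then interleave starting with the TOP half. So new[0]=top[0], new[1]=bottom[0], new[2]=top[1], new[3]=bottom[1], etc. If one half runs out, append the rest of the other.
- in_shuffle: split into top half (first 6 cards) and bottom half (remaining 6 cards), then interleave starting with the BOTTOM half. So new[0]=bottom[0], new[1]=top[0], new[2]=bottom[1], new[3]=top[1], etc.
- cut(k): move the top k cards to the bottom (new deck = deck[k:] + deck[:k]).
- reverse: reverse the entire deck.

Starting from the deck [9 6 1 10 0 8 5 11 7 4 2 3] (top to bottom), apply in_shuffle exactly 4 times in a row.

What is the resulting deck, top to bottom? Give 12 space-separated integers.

After op 1 (in_shuffle): [5 9 11 6 7 1 4 10 2 0 3 8]
After op 2 (in_shuffle): [4 5 10 9 2 11 0 6 3 7 8 1]
After op 3 (in_shuffle): [0 4 6 5 3 10 7 9 8 2 1 11]
After op 4 (in_shuffle): [7 0 9 4 8 6 2 5 1 3 11 10]

Answer: 7 0 9 4 8 6 2 5 1 3 11 10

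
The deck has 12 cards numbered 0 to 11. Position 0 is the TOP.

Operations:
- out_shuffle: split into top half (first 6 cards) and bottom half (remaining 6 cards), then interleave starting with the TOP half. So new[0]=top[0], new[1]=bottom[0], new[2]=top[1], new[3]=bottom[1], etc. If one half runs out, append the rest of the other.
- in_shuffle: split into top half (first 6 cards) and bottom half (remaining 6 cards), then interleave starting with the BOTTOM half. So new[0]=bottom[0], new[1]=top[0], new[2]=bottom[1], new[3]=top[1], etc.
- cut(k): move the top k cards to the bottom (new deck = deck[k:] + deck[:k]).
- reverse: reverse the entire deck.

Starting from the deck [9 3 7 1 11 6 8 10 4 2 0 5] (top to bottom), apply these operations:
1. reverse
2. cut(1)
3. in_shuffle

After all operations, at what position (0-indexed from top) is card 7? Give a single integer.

Answer: 4

Derivation:
After op 1 (reverse): [5 0 2 4 10 8 6 11 1 7 3 9]
After op 2 (cut(1)): [0 2 4 10 8 6 11 1 7 3 9 5]
After op 3 (in_shuffle): [11 0 1 2 7 4 3 10 9 8 5 6]
Card 7 is at position 4.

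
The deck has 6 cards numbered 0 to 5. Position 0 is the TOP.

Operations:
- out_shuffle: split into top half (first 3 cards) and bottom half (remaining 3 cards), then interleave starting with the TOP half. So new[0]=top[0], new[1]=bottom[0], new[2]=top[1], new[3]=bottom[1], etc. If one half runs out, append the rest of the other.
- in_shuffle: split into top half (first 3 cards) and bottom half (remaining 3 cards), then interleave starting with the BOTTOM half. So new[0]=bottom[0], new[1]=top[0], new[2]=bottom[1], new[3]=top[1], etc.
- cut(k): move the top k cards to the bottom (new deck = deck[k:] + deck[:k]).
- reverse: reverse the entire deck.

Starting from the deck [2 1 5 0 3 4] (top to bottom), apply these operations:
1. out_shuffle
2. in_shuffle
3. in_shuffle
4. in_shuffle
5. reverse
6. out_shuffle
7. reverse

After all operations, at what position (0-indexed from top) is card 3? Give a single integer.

After op 1 (out_shuffle): [2 0 1 3 5 4]
After op 2 (in_shuffle): [3 2 5 0 4 1]
After op 3 (in_shuffle): [0 3 4 2 1 5]
After op 4 (in_shuffle): [2 0 1 3 5 4]
After op 5 (reverse): [4 5 3 1 0 2]
After op 6 (out_shuffle): [4 1 5 0 3 2]
After op 7 (reverse): [2 3 0 5 1 4]
Card 3 is at position 1.

Answer: 1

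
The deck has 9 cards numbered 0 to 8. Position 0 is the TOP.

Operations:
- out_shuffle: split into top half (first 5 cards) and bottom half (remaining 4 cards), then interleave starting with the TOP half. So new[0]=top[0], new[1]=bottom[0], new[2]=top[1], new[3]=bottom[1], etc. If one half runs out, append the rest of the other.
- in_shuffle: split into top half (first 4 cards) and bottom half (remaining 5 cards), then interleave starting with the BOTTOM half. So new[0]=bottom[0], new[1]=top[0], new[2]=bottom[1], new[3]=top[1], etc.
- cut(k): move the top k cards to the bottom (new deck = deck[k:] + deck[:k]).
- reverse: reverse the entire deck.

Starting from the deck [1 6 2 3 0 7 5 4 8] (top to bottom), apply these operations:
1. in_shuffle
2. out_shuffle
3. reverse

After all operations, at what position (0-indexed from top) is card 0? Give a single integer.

After op 1 (in_shuffle): [0 1 7 6 5 2 4 3 8]
After op 2 (out_shuffle): [0 2 1 4 7 3 6 8 5]
After op 3 (reverse): [5 8 6 3 7 4 1 2 0]
Card 0 is at position 8.

Answer: 8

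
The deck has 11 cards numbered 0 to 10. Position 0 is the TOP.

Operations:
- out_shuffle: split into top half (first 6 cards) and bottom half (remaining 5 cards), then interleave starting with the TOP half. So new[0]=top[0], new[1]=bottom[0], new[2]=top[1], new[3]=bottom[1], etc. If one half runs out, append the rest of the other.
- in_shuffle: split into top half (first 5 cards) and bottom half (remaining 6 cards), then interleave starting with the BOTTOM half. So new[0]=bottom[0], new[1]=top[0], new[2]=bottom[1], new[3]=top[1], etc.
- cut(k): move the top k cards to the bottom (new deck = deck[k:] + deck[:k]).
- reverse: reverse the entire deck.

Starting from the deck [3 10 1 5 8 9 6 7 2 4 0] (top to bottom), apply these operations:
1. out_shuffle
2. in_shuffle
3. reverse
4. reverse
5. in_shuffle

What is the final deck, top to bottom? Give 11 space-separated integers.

After op 1 (out_shuffle): [3 6 10 7 1 2 5 4 8 0 9]
After op 2 (in_shuffle): [2 3 5 6 4 10 8 7 0 1 9]
After op 3 (reverse): [9 1 0 7 8 10 4 6 5 3 2]
After op 4 (reverse): [2 3 5 6 4 10 8 7 0 1 9]
After op 5 (in_shuffle): [10 2 8 3 7 5 0 6 1 4 9]

Answer: 10 2 8 3 7 5 0 6 1 4 9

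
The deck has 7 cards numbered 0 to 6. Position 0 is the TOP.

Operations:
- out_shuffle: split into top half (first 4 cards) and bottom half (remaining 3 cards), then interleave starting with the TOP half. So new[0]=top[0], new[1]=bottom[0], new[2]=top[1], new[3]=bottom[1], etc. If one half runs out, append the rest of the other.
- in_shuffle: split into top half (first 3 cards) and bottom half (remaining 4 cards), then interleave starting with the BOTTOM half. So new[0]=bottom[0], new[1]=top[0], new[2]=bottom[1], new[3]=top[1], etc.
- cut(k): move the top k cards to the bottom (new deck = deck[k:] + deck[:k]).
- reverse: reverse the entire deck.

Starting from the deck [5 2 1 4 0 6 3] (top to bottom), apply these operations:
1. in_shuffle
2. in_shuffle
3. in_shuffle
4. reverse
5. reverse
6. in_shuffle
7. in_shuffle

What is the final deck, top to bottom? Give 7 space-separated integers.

Answer: 2 4 6 5 1 0 3

Derivation:
After op 1 (in_shuffle): [4 5 0 2 6 1 3]
After op 2 (in_shuffle): [2 4 6 5 1 0 3]
After op 3 (in_shuffle): [5 2 1 4 0 6 3]
After op 4 (reverse): [3 6 0 4 1 2 5]
After op 5 (reverse): [5 2 1 4 0 6 3]
After op 6 (in_shuffle): [4 5 0 2 6 1 3]
After op 7 (in_shuffle): [2 4 6 5 1 0 3]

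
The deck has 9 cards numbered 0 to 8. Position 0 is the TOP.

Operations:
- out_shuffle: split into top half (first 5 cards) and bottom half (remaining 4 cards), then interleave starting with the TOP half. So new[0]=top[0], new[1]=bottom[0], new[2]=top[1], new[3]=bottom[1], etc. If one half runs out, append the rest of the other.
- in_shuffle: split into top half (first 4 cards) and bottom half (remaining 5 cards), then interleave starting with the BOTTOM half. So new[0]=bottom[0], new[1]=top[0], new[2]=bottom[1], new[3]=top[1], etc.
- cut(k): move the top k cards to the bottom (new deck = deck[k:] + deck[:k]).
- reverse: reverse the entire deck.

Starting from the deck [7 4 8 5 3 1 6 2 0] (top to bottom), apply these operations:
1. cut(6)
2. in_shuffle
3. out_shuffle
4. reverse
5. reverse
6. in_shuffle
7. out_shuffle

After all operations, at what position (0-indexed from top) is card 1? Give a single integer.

Answer: 3

Derivation:
After op 1 (cut(6)): [6 2 0 7 4 8 5 3 1]
After op 2 (in_shuffle): [4 6 8 2 5 0 3 7 1]
After op 3 (out_shuffle): [4 0 6 3 8 7 2 1 5]
After op 4 (reverse): [5 1 2 7 8 3 6 0 4]
After op 5 (reverse): [4 0 6 3 8 7 2 1 5]
After op 6 (in_shuffle): [8 4 7 0 2 6 1 3 5]
After op 7 (out_shuffle): [8 6 4 1 7 3 0 5 2]
Card 1 is at position 3.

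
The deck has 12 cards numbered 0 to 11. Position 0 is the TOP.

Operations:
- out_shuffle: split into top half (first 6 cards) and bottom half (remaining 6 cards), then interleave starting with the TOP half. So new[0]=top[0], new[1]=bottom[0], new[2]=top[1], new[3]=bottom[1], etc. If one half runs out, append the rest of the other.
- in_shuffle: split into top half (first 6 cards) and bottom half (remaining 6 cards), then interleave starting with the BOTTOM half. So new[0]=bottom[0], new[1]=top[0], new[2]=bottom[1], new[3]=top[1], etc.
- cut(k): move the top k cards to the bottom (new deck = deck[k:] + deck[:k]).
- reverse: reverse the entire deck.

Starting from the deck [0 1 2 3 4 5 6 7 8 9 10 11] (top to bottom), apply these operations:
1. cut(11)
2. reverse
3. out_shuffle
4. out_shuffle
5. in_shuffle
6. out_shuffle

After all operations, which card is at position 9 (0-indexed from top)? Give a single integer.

After op 1 (cut(11)): [11 0 1 2 3 4 5 6 7 8 9 10]
After op 2 (reverse): [10 9 8 7 6 5 4 3 2 1 0 11]
After op 3 (out_shuffle): [10 4 9 3 8 2 7 1 6 0 5 11]
After op 4 (out_shuffle): [10 7 4 1 9 6 3 0 8 5 2 11]
After op 5 (in_shuffle): [3 10 0 7 8 4 5 1 2 9 11 6]
After op 6 (out_shuffle): [3 5 10 1 0 2 7 9 8 11 4 6]
Position 9: card 11.

Answer: 11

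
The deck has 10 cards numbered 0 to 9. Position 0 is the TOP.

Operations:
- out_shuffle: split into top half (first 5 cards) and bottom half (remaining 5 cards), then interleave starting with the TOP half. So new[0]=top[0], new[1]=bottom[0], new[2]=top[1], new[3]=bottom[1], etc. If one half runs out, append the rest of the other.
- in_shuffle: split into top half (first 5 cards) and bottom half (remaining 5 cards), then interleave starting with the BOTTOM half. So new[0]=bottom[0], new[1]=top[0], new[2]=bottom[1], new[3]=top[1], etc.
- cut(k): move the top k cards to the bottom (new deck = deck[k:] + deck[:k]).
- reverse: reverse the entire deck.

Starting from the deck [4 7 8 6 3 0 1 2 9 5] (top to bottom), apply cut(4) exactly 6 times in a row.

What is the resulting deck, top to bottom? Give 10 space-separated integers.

Answer: 3 0 1 2 9 5 4 7 8 6

Derivation:
After op 1 (cut(4)): [3 0 1 2 9 5 4 7 8 6]
After op 2 (cut(4)): [9 5 4 7 8 6 3 0 1 2]
After op 3 (cut(4)): [8 6 3 0 1 2 9 5 4 7]
After op 4 (cut(4)): [1 2 9 5 4 7 8 6 3 0]
After op 5 (cut(4)): [4 7 8 6 3 0 1 2 9 5]
After op 6 (cut(4)): [3 0 1 2 9 5 4 7 8 6]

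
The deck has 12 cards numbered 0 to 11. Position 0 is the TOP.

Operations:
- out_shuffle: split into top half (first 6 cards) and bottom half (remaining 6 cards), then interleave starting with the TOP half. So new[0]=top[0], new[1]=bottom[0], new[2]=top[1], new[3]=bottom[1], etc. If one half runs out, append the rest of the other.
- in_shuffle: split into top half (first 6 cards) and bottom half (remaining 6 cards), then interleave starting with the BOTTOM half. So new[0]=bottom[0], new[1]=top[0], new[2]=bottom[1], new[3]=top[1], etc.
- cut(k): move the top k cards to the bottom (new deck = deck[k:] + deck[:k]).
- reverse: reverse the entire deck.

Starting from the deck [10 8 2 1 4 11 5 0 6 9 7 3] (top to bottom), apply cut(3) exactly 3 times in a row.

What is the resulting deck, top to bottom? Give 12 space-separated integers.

After op 1 (cut(3)): [1 4 11 5 0 6 9 7 3 10 8 2]
After op 2 (cut(3)): [5 0 6 9 7 3 10 8 2 1 4 11]
After op 3 (cut(3)): [9 7 3 10 8 2 1 4 11 5 0 6]

Answer: 9 7 3 10 8 2 1 4 11 5 0 6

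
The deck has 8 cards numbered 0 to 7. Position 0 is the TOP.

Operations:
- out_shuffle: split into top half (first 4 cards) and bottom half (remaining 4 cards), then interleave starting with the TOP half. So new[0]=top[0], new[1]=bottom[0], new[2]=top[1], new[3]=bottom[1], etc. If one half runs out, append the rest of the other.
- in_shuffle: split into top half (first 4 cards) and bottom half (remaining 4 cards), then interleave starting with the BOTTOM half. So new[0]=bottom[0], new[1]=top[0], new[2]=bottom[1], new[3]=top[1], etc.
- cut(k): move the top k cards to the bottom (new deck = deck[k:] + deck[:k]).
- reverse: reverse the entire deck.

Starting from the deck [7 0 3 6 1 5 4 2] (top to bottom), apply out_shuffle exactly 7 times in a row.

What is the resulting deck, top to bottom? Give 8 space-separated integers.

Answer: 7 1 0 5 3 4 6 2

Derivation:
After op 1 (out_shuffle): [7 1 0 5 3 4 6 2]
After op 2 (out_shuffle): [7 3 1 4 0 6 5 2]
After op 3 (out_shuffle): [7 0 3 6 1 5 4 2]
After op 4 (out_shuffle): [7 1 0 5 3 4 6 2]
After op 5 (out_shuffle): [7 3 1 4 0 6 5 2]
After op 6 (out_shuffle): [7 0 3 6 1 5 4 2]
After op 7 (out_shuffle): [7 1 0 5 3 4 6 2]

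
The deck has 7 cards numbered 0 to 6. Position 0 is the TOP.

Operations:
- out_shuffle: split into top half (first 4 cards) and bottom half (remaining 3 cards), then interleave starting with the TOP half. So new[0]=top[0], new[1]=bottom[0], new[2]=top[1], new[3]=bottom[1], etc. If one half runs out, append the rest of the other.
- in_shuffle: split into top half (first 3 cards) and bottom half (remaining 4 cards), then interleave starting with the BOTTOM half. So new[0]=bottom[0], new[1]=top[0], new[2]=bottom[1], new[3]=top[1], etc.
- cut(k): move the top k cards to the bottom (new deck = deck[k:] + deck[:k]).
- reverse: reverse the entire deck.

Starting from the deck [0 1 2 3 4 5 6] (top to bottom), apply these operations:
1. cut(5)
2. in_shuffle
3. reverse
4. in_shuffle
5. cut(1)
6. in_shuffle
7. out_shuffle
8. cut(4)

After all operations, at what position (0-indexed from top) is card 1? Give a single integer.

Answer: 4

Derivation:
After op 1 (cut(5)): [5 6 0 1 2 3 4]
After op 2 (in_shuffle): [1 5 2 6 3 0 4]
After op 3 (reverse): [4 0 3 6 2 5 1]
After op 4 (in_shuffle): [6 4 2 0 5 3 1]
After op 5 (cut(1)): [4 2 0 5 3 1 6]
After op 6 (in_shuffle): [5 4 3 2 1 0 6]
After op 7 (out_shuffle): [5 1 4 0 3 6 2]
After op 8 (cut(4)): [3 6 2 5 1 4 0]
Card 1 is at position 4.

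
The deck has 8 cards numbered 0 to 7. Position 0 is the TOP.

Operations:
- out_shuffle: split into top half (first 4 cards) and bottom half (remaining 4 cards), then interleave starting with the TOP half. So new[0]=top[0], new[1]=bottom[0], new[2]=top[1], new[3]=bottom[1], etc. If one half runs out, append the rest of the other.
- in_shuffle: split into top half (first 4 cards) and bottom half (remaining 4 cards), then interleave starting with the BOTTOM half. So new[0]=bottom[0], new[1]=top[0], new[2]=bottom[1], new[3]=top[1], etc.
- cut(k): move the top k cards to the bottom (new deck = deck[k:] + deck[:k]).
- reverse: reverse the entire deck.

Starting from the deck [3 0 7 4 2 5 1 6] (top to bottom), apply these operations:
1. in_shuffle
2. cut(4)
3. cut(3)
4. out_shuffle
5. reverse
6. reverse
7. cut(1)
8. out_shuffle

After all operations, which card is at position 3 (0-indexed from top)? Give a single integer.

Answer: 5

Derivation:
After op 1 (in_shuffle): [2 3 5 0 1 7 6 4]
After op 2 (cut(4)): [1 7 6 4 2 3 5 0]
After op 3 (cut(3)): [4 2 3 5 0 1 7 6]
After op 4 (out_shuffle): [4 0 2 1 3 7 5 6]
After op 5 (reverse): [6 5 7 3 1 2 0 4]
After op 6 (reverse): [4 0 2 1 3 7 5 6]
After op 7 (cut(1)): [0 2 1 3 7 5 6 4]
After op 8 (out_shuffle): [0 7 2 5 1 6 3 4]
Position 3: card 5.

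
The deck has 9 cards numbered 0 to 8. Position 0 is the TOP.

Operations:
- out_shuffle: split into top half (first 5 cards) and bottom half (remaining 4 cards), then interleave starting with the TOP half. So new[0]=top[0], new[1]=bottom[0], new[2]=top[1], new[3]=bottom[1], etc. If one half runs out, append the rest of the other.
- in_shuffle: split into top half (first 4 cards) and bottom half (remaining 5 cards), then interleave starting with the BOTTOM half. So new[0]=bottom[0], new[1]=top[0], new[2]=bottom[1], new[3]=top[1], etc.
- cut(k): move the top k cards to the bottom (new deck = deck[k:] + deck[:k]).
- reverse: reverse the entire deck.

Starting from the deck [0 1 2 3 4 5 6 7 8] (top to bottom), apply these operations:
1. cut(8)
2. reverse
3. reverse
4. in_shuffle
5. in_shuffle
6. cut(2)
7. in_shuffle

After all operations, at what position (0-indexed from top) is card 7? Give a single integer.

Answer: 4

Derivation:
After op 1 (cut(8)): [8 0 1 2 3 4 5 6 7]
After op 2 (reverse): [7 6 5 4 3 2 1 0 8]
After op 3 (reverse): [8 0 1 2 3 4 5 6 7]
After op 4 (in_shuffle): [3 8 4 0 5 1 6 2 7]
After op 5 (in_shuffle): [5 3 1 8 6 4 2 0 7]
After op 6 (cut(2)): [1 8 6 4 2 0 7 5 3]
After op 7 (in_shuffle): [2 1 0 8 7 6 5 4 3]
Card 7 is at position 4.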